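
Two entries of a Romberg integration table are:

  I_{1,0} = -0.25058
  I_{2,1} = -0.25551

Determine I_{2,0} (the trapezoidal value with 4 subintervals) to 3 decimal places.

From I_{2,1} = (4·I_{2,0} − I_{1,0})/3, solve for I_{2,0}:
4·I_{2,0} = 3·(-0.25551) + (-0.25058) = -1.01711
I_{2,0} = -0.25428

-0.254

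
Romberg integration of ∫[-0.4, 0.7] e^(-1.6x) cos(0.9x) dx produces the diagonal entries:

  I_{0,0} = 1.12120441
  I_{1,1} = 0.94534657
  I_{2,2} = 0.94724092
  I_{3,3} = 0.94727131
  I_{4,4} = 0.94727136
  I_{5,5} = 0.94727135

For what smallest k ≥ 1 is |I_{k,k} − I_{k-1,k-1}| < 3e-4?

|I_{1,1} − I_{0,0}| = 0.17585784 ≥ 3e-4
|I_{2,2} − I_{1,1}| = 0.00189435 ≥ 3e-4
|I_{3,3} − I_{2,2}| = 0.00003039 < 3e-4

k = 3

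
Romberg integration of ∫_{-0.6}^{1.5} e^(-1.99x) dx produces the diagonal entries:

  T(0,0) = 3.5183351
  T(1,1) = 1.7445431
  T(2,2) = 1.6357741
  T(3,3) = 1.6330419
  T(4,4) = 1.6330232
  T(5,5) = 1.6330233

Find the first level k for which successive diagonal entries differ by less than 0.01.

|T(1,1) − T(0,0)| = 1.7737920 ≥ 0.01
|T(2,2) − T(1,1)| = 0.1087690 ≥ 0.01
|T(3,3) − T(2,2)| = 0.0027322 < 0.01

k = 3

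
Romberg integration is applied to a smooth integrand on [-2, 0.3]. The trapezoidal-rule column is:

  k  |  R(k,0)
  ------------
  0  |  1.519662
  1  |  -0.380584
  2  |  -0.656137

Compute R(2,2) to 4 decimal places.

Richardson extrapolation on the trapezoidal column (denominator 4−1=3):
R(1,1) = (4·(-0.380584) − 1.519662) / 3 = -1.013999
R(2,1) = -0.656137 + (-0.656137 − (-0.380584))/3 = -0.747988
R(2,2) = -0.747988 + (-0.747988 − (-1.013999))/15 = -0.730254

-0.7303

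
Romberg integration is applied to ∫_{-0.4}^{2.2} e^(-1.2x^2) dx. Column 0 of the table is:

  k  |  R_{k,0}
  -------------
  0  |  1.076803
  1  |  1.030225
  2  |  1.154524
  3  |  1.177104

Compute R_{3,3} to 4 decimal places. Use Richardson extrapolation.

1.1835

R_{1,1} = 1.030225 + (1.030225 − 1.076803)/3 = 1.014699
R_{2,1} = (4·1.154524 − 1.030225) / 3 = 1.195957
R_{3,1} = 1.177104 + (1.177104 − 1.154524)/3 = 1.184631
R_{2,2} = (16·1.195957 − 1.014699) / 15 = 1.208041
R_{3,2} = 1.184631 + (1.184631 − 1.195957)/15 = 1.183876
R_{3,3} = 1.183876 + (1.183876 − 1.208041)/63 = 1.183492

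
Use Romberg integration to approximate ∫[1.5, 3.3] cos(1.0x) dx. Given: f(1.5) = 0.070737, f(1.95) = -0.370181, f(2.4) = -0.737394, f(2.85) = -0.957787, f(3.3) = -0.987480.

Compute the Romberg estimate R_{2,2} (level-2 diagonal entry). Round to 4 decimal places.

-1.1552

R_{0,0} (trapezoid, 1 panel, h=1.8000): -0.825069
R_{1,0} (trapezoid, 2 panels, h=0.9000): -1.076189
R_{2,0} (trapezoid, 4 panels, h=0.4500): -1.135680
R_{1,1} = -1.076189 + (-1.076189 − (-0.825069))/3 = -1.159896
R_{2,1} = -1.135680 + (-1.135680 − (-1.076189))/3 = -1.155510
R_{2,2} = -1.155510 + (-1.155510 − (-1.159896))/15 = -1.155218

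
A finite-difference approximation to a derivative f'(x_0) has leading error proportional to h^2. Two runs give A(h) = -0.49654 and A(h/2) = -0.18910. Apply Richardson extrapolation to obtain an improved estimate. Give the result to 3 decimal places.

-0.087

The leading error scales as h^2; refining by a factor of 2 reduces it by 2^2 = 4.
Extrapolated value = (4·A(h/2) − A(h)) / (4 − 1)
= (4·(-0.18910) − (-0.49654)) / 3
= -0.25986 / 3 = -0.08662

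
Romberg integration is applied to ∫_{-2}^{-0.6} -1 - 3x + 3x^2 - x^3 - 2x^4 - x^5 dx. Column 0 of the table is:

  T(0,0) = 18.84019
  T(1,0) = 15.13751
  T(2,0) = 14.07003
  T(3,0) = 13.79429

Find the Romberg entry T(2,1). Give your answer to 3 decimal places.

13.714

T(2,1) = (4·14.07003 − 15.13751) / 3 = 13.71420
(Column j=1 coincides with Simpson's rule on the same nodes.)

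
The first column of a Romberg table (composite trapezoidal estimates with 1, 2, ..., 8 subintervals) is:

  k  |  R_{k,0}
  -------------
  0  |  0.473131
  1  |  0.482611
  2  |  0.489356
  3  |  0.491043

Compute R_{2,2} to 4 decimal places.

0.4920

Richardson extrapolation on the trapezoidal column (denominator 4−1=3):
R_{1,1} = (4·0.482611 − 0.473131) / 3 = 0.485771
R_{2,1} = (4·0.489356 − 0.482611) / 3 = 0.491604
R_{2,2} = 0.491604 + (0.491604 − 0.485771)/15 = 0.491993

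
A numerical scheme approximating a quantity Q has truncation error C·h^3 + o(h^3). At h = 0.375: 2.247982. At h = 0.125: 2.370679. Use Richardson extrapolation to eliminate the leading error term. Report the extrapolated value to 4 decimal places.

The leading error scales as h^3; refining by a factor of 3 reduces it by 3^3 = 27.
Extrapolated value = (27·A(h/3) − A(h)) / (27 − 1)
= (27·2.370679 − 2.247982) / 26
= 61.760351 / 26 = 2.375398

2.3754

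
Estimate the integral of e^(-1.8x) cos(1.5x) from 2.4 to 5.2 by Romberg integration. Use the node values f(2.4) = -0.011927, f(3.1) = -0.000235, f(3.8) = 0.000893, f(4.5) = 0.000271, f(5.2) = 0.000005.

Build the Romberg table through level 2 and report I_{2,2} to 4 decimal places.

I_{0,0} (trapezoid, 1 panel, h=2.8000): -0.016691
I_{1,0} (trapezoid, 2 panels, h=1.4000): -0.007095
I_{2,0} (trapezoid, 4 panels, h=0.7000): -0.003522
I_{1,1} = -0.007095 + (-0.007095 − (-0.016691))/3 = -0.003896
I_{2,1} = -0.003522 + (-0.003522 − (-0.007095))/3 = -0.002331
I_{2,2} = -0.002331 + (-0.002331 − (-0.003896))/15 = -0.002227

-0.0022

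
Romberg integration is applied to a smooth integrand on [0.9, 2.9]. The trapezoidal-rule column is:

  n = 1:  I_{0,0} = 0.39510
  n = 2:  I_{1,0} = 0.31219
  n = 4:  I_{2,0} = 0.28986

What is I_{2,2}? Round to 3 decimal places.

0.282

I_{1,1} = (4·0.31219 − 0.39510) / 3 = 0.28455
I_{2,1} = (4·0.28986 − 0.31219) / 3 = 0.28242
I_{2,2} = (16·0.28242 − 0.28455) / 15 = 0.28228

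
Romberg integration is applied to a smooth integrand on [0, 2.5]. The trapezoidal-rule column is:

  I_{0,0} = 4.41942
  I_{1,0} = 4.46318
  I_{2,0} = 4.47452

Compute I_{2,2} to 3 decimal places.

4.478

I_{1,1} = (4·4.46318 − 4.41942) / 3 = 4.47777
I_{2,1} = 4.47452 + (4.47452 − 4.46318)/3 = 4.47830
I_{2,2} = 4.47830 + (4.47830 − 4.47777)/15 = 4.47834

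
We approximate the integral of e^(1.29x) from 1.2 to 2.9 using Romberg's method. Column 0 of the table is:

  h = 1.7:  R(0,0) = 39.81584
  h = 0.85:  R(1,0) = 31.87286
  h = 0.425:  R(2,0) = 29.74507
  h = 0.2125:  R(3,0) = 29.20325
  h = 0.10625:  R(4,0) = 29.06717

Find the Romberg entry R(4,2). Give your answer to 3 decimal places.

Richardson extrapolation on the trapezoidal column (denominator 4−1=3):
R(3,1) = (4·29.20325 − 29.74507) / 3 = 29.02264
R(4,1) = (4·29.06717 − 29.20325) / 3 = 29.02181
R(4,2) = (16·29.02181 − 29.02264) / 15 = 29.02175

29.022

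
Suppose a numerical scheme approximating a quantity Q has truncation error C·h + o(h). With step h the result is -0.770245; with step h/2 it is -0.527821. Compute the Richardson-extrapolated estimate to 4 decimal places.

-0.2854

The leading error scales as h; refining by a factor of 2 reduces it by 2^1 = 2.
Extrapolated value = (2·A(h/2) − A(h)) / (2 − 1)
= (2·(-0.527821) − (-0.770245)) / 1
= -0.285397 / 1 = -0.285397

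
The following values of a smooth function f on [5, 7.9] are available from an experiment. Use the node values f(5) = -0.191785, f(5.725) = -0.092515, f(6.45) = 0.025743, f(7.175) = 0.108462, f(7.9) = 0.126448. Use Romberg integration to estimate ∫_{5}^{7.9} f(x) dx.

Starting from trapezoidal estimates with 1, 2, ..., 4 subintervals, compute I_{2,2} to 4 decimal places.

I_{0,0} (trapezoid, 1 panel, h=2.9000): -0.094739
I_{1,0} (trapezoid, 2 panels, h=1.4500): -0.010042
I_{2,0} (trapezoid, 4 panels, h=0.7250): 0.006541
I_{1,1} = -0.010042 + (-0.010042 − (-0.094739))/3 = 0.018190
I_{2,1} = 0.006541 + (0.006541 − (-0.010042))/3 = 0.012069
I_{2,2} = 0.012069 + (0.012069 − 0.018190)/15 = 0.011661

0.0117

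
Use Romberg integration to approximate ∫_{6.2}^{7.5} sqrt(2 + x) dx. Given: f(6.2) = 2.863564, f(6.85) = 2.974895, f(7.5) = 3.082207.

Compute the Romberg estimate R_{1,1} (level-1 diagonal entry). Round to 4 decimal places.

3.8665

R_{0,0} (trapezoid, 1 panel, h=1.3000): 3.864751
R_{1,0} (trapezoid, 2 panels, h=0.6500): 3.866057
R_{1,1} = 3.866057 + (3.866057 − 3.864751)/3 = 3.866492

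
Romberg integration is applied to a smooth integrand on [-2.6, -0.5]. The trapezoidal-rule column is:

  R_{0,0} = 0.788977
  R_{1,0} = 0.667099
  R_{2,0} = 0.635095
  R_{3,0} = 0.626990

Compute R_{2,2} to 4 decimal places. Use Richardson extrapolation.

R_{1,1} = (4·0.667099 − 0.788977) / 3 = 0.626473
R_{2,1} = (4·0.635095 − 0.667099) / 3 = 0.624427
R_{2,2} = (16·0.624427 − 0.626473) / 15 = 0.624291

0.6243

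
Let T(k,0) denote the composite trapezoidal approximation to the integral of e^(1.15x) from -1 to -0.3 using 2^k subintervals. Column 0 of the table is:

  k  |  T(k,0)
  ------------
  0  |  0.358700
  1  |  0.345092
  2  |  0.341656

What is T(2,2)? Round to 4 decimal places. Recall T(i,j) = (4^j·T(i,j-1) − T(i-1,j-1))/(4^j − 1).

Richardson extrapolation on the trapezoidal column (denominator 4−1=3):
T(1,1) = (4·0.345092 − 0.358700) / 3 = 0.340556
T(2,1) = 0.341656 + (0.341656 − 0.345092)/3 = 0.340511
T(2,2) = (16·0.340511 − 0.340556) / 15 = 0.340508

0.3405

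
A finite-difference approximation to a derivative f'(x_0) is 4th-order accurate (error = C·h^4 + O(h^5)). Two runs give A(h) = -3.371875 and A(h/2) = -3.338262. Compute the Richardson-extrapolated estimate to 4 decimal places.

Extrapolated value = (16·A(h/2) − A(h)) / (16 − 1)
= (16·(-3.338262) − (-3.371875)) / 15
= -50.040317 / 15 = -3.336021

-3.3360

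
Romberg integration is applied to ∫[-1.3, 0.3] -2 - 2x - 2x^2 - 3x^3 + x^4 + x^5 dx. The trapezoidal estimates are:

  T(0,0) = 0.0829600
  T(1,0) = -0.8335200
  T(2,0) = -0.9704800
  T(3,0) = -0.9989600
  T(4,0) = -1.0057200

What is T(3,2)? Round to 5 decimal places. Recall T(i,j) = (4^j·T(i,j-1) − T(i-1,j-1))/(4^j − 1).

Richardson extrapolation on the trapezoidal column (denominator 4−1=3):
T(2,1) = (4·(-0.9704800) − (-0.8335200)) / 3 = -1.0161333
T(3,1) = -0.9989600 + (-0.9989600 − (-0.9704800))/3 = -1.0084533
T(3,2) = -1.0084533 + (-1.0084533 − (-1.0161333))/15 = -1.0079413

-1.00794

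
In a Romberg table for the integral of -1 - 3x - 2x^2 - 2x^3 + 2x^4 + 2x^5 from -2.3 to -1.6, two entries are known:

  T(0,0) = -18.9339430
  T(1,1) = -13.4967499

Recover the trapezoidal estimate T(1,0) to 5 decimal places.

From T(1,1) = (4·T(1,0) − T(0,0))/3, solve for T(1,0):
4·T(1,0) = 3·(-13.4967499) + (-18.9339430) = -59.4241927
T(1,0) = -14.8560482

-14.85605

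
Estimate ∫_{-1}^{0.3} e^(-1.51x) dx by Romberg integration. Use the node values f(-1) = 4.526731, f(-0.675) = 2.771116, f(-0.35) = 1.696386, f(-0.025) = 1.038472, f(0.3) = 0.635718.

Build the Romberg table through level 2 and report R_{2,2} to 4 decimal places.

R_{0,0} (trapezoid, 1 panel, h=1.3000): 3.355592
R_{1,0} (trapezoid, 2 panels, h=0.6500): 2.780447
R_{2,0} (trapezoid, 4 panels, h=0.3250): 2.628340
R_{1,1} = 2.780447 + (2.780447 − 3.355592)/3 = 2.588732
R_{2,1} = 2.628340 + (2.628340 − 2.780447)/3 = 2.577638
R_{2,2} = 2.577638 + (2.577638 − 2.588732)/15 = 2.576898

2.5769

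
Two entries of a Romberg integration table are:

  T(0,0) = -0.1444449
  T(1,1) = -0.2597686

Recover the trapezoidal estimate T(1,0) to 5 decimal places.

-0.23094

From T(1,1) = (4·T(1,0) − T(0,0))/3, solve for T(1,0):
4·T(1,0) = 3·(-0.2597686) + (-0.1444449) = -0.9237507
T(1,0) = -0.2309377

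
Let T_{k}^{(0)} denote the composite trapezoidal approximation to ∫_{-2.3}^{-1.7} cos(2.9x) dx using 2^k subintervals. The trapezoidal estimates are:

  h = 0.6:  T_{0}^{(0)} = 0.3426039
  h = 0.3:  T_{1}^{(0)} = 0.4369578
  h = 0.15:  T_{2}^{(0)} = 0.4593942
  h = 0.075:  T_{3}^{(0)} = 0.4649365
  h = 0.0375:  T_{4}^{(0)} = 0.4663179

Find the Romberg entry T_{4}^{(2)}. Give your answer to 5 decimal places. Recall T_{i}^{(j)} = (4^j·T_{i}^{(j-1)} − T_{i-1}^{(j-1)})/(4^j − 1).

0.46678

Richardson extrapolation on the trapezoidal column (denominator 4−1=3):
T_{3}^{(1)} = 0.4649365 + (0.4649365 − 0.4593942)/3 = 0.4667839
T_{4}^{(1)} = (4·0.4663179 − 0.4649365) / 3 = 0.4667784
T_{4}^{(2)} = 0.4667784 + (0.4667784 − 0.4667839)/15 = 0.4667780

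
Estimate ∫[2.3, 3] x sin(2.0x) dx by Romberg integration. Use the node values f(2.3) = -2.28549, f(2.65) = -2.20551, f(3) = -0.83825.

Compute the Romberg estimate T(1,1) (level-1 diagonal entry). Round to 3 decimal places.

-1.394

T(0,0) (trapezoid, 1 panel, h=0.7000): -1.09331
T(1,0) (trapezoid, 2 panels, h=0.3500): -1.31858
T(1,1) = -1.31858 + (-1.31858 − (-1.09331))/3 = -1.39367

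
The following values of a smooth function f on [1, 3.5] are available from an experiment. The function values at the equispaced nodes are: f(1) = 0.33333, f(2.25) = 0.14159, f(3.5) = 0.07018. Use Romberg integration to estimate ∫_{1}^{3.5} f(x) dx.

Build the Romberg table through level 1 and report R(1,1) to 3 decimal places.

R(0,0) (trapezoid, 1 panel, h=2.5000): 0.50439
R(1,0) (trapezoid, 2 panels, h=1.2500): 0.42918
R(1,1) = 0.42918 + (0.42918 − 0.50439)/3 = 0.40411

0.404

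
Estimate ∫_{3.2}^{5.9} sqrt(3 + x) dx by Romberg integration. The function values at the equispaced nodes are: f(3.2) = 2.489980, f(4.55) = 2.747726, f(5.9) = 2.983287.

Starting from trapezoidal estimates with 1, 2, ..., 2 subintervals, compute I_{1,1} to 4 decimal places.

7.4089

I_{0,0} (trapezoid, 1 panel, h=2.7000): 7.388910
I_{1,0} (trapezoid, 2 panels, h=1.3500): 7.403885
I_{1,1} = 7.403885 + (7.403885 − 7.388910)/3 = 7.408877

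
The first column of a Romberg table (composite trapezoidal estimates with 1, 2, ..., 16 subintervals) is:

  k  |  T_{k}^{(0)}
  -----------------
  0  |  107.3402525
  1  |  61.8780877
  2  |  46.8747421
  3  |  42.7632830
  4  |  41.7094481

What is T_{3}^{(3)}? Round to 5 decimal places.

41.35773

Richardson extrapolation on the trapezoidal column (denominator 4−1=3):
T_{1}^{(1)} = 61.8780877 + (61.8780877 − 107.3402525)/3 = 46.7240328
T_{2}^{(1)} = (4·46.8747421 − 61.8780877) / 3 = 41.8736269
T_{3}^{(1)} = (4·42.7632830 − 46.8747421) / 3 = 41.3927966
T_{2}^{(2)} = (16·41.8736269 − 46.7240328) / 15 = 41.5502665
T_{3}^{(2)} = (16·41.3927966 − 41.8736269) / 15 = 41.3607412
T_{3}^{(3)} = 41.3607412 + (41.3607412 − 41.5502665)/63 = 41.3577329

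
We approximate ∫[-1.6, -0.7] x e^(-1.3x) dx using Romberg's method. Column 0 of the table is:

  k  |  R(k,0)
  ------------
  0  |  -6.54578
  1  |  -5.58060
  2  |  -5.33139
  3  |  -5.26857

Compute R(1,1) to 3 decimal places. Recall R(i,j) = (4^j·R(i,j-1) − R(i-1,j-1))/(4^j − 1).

Richardson extrapolation on the trapezoidal column (denominator 4−1=3):
R(1,1) = -5.58060 + (-5.58060 − (-6.54578))/3 = -5.25887

-5.259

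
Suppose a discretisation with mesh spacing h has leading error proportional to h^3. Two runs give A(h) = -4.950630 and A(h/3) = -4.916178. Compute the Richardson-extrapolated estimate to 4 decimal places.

Extrapolated value = (27·A(h/3) − A(h)) / (27 − 1)
= (27·(-4.916178) − (-4.950630)) / 26
= -127.786176 / 26 = -4.914853

-4.9149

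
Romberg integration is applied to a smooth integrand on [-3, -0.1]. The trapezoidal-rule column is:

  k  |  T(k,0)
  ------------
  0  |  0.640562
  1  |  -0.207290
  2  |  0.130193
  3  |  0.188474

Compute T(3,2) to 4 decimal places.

Richardson extrapolation on the trapezoidal column (denominator 4−1=3):
T(2,1) = 0.130193 + (0.130193 − (-0.207290))/3 = 0.242687
T(3,1) = (4·0.188474 − 0.130193) / 3 = 0.207901
T(3,2) = 0.207901 + (0.207901 − 0.242687)/15 = 0.205582

0.2056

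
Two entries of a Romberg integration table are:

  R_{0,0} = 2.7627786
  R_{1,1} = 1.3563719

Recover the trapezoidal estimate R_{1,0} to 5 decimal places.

From R_{1,1} = (4·R_{1,0} − R_{0,0})/3, solve for R_{1,0}:
4·R_{1,0} = 3·1.3563719 + 2.7627786 = 6.8318943
R_{1,0} = 1.7079736

1.70797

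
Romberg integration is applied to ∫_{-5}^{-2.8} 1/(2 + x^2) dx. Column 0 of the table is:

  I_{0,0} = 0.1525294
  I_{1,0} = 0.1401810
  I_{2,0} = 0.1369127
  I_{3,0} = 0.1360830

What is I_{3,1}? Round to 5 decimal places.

Richardson extrapolation on the trapezoidal column (denominator 4−1=3):
I_{3,1} = (4·0.1360830 − 0.1369127) / 3 = 0.1358064
(Column j=1 coincides with Simpson's rule on the same nodes.)

0.13581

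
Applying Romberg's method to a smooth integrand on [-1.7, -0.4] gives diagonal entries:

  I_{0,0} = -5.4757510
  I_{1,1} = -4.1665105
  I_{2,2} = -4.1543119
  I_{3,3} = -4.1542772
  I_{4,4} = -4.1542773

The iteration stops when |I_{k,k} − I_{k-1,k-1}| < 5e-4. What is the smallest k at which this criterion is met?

|I_{1,1} − I_{0,0}| = 1.3092405 ≥ 5e-4
|I_{2,2} − I_{1,1}| = 0.0121986 ≥ 5e-4
|I_{3,3} − I_{2,2}| = 0.0000347 < 5e-4

k = 3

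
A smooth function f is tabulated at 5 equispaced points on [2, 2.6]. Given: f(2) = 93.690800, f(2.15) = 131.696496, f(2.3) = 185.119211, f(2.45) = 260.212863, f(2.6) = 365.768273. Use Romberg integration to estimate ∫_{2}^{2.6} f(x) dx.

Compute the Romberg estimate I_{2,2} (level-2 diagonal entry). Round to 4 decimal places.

119.8583

I_{0,0} (trapezoid, 1 panel, h=0.6000): 137.837722
I_{1,0} (trapezoid, 2 panels, h=0.3000): 124.454624
I_{2,0} (trapezoid, 4 panels, h=0.1500): 121.013716
I_{1,1} = 124.454624 + (124.454624 − 137.837722)/3 = 119.993591
I_{2,1} = 121.013716 + (121.013716 − 124.454624)/3 = 119.866747
I_{2,2} = 119.866747 + (119.866747 − 119.993591)/15 = 119.858291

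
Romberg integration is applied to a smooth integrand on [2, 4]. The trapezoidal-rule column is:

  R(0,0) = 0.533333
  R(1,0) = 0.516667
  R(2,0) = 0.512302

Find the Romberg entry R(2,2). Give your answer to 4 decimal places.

0.5108

R(1,1) = (4·0.516667 − 0.533333) / 3 = 0.511112
R(2,1) = 0.512302 + (0.512302 − 0.516667)/3 = 0.510847
R(2,2) = (16·0.510847 − 0.511112) / 15 = 0.510829
(Column j=1 coincides with Simpson's rule on the same nodes.)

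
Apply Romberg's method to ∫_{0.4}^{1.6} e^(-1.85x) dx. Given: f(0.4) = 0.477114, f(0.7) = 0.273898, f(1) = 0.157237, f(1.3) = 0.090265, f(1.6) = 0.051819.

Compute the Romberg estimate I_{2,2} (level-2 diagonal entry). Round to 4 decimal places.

0.2299

I_{0,0} (trapezoid, 1 panel, h=1.2000): 0.317360
I_{1,0} (trapezoid, 2 panels, h=0.6000): 0.253022
I_{2,0} (trapezoid, 4 panels, h=0.3000): 0.235760
I_{1,1} = 0.253022 + (0.253022 − 0.317360)/3 = 0.231576
I_{2,1} = 0.235760 + (0.235760 − 0.253022)/3 = 0.230006
I_{2,2} = 0.230006 + (0.230006 − 0.231576)/15 = 0.229901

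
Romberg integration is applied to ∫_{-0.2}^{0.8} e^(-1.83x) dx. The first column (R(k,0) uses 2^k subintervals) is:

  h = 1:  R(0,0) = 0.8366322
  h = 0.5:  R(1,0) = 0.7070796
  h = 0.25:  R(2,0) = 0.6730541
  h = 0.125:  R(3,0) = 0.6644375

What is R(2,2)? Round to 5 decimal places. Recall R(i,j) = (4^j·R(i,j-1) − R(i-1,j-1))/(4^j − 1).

R(1,1) = (4·0.7070796 − 0.8366322) / 3 = 0.6638954
R(2,1) = 0.6730541 + (0.6730541 − 0.7070796)/3 = 0.6617123
R(2,2) = 0.6617123 + (0.6617123 − 0.6638954)/15 = 0.6615668
(Column j=1 coincides with Simpson's rule on the same nodes.)

0.66157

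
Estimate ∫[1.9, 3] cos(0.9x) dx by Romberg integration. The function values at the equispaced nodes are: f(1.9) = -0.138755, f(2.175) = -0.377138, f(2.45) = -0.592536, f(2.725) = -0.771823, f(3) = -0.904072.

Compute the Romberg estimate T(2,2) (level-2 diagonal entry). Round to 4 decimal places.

T(0,0) (trapezoid, 1 panel, h=1.1000): -0.573555
T(1,0) (trapezoid, 2 panels, h=0.5500): -0.612672
T(2,0) (trapezoid, 4 panels, h=0.2750): -0.622300
T(1,1) = -0.612672 + (-0.612672 − (-0.573555))/3 = -0.625711
T(2,1) = -0.622300 + (-0.622300 − (-0.612672))/3 = -0.625509
T(2,2) = -0.625509 + (-0.625509 − (-0.625711))/15 = -0.625496

-0.6255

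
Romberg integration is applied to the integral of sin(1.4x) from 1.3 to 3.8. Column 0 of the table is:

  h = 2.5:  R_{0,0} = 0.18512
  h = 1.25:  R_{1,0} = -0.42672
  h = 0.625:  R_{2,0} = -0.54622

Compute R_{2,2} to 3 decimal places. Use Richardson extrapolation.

-0.583

R_{1,1} = -0.42672 + (-0.42672 − 0.18512)/3 = -0.63067
R_{2,1} = (4·(-0.54622) − (-0.42672)) / 3 = -0.58605
R_{2,2} = (16·(-0.58605) − (-0.63067)) / 15 = -0.58308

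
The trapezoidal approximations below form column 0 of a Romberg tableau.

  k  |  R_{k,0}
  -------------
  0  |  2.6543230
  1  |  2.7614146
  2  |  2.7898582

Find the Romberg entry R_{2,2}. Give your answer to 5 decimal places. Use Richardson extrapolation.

2.79949

Richardson extrapolation on the trapezoidal column (denominator 4−1=3):
R_{1,1} = 2.7614146 + (2.7614146 − 2.6543230)/3 = 2.7971118
R_{2,1} = (4·2.7898582 − 2.7614146) / 3 = 2.7993394
R_{2,2} = (16·2.7993394 − 2.7971118) / 15 = 2.7994879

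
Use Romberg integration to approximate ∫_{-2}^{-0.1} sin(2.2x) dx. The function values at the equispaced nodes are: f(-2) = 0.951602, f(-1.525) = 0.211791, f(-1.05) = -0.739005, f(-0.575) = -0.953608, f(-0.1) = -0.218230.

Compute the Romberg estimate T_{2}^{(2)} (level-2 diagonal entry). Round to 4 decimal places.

T_{0}^{(0)} (trapezoid, 1 panel, h=1.9000): 0.696703
T_{1}^{(0)} (trapezoid, 2 panels, h=0.9500): -0.353703
T_{2}^{(0)} (trapezoid, 4 panels, h=0.4750): -0.529215
T_{1}^{(1)} = -0.353703 + (-0.353703 − 0.696703)/3 = -0.703838
T_{2}^{(1)} = -0.529215 + (-0.529215 − (-0.353703))/3 = -0.587719
T_{2}^{(2)} = -0.587719 + (-0.587719 − (-0.703838))/15 = -0.579978

-0.5800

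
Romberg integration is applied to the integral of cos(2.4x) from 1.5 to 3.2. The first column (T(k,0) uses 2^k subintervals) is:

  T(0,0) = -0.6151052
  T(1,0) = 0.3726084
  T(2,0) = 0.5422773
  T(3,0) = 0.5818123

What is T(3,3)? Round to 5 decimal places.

0.59478

Richardson extrapolation on the trapezoidal column (denominator 4−1=3):
T(1,1) = (4·0.3726084 − (-0.6151052)) / 3 = 0.7018463
T(2,1) = (4·0.5422773 − 0.3726084) / 3 = 0.5988336
T(3,1) = 0.5818123 + (0.5818123 − 0.5422773)/3 = 0.5949906
T(2,2) = (16·0.5988336 − 0.7018463) / 15 = 0.5919661
T(3,2) = 0.5949906 + (0.5949906 − 0.5988336)/15 = 0.5947344
T(3,3) = (64·0.5947344 − 0.5919661) / 63 = 0.5947783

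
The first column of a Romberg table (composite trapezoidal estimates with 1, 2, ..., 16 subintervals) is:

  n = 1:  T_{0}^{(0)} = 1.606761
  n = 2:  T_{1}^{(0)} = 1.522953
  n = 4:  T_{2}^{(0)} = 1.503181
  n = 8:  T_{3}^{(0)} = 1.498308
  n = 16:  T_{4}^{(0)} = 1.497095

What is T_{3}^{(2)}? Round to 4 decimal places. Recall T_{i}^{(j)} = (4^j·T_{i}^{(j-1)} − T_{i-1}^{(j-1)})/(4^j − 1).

T_{2}^{(1)} = 1.503181 + (1.503181 − 1.522953)/3 = 1.496590
T_{3}^{(1)} = (4·1.498308 − 1.503181) / 3 = 1.496684
T_{3}^{(2)} = 1.496684 + (1.496684 − 1.496590)/15 = 1.496690

1.4967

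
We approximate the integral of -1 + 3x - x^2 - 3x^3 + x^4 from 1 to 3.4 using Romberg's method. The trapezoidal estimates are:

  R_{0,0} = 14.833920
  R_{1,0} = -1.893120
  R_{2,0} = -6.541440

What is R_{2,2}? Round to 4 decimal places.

-8.1324

R_{1,1} = (4·(-1.893120) − 14.833920) / 3 = -7.468800
R_{2,1} = (4·(-6.541440) − (-1.893120)) / 3 = -8.090880
R_{2,2} = -8.090880 + (-8.090880 − (-7.468800))/15 = -8.132352
(Column j=1 coincides with Simpson's rule on the same nodes.)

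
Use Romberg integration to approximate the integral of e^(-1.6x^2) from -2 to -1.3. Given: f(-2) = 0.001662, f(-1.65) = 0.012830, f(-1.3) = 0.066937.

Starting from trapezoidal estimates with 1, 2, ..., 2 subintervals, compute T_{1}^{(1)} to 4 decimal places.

T_{0}^{(0)} (trapezoid, 1 panel, h=0.7000): 0.024010
T_{1}^{(0)} (trapezoid, 2 panels, h=0.3500): 0.016495
T_{1}^{(1)} = 0.016495 + (0.016495 − 0.024010)/3 = 0.013990

0.0140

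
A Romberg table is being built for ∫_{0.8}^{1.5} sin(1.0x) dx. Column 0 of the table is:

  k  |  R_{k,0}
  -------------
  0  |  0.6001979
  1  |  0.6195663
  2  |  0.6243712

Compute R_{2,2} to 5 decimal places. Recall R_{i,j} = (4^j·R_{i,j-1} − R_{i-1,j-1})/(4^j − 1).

R_{1,1} = 0.6195663 + (0.6195663 − 0.6001979)/3 = 0.6260224
R_{2,1} = 0.6243712 + (0.6243712 − 0.6195663)/3 = 0.6259728
R_{2,2} = (16·0.6259728 − 0.6260224) / 15 = 0.6259695

0.62597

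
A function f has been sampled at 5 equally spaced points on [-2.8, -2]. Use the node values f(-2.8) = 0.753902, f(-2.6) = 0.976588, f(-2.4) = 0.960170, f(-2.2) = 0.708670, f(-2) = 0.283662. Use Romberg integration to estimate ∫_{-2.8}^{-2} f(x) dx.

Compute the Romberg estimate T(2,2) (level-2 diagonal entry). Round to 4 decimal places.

T(0,0) (trapezoid, 1 panel, h=0.8000): 0.415026
T(1,0) (trapezoid, 2 panels, h=0.4000): 0.591581
T(2,0) (trapezoid, 4 panels, h=0.2000): 0.632842
T(1,1) = 0.591581 + (0.591581 − 0.415026)/3 = 0.650433
T(2,1) = 0.632842 + (0.632842 − 0.591581)/3 = 0.646596
T(2,2) = 0.646596 + (0.646596 − 0.650433)/15 = 0.646340

0.6463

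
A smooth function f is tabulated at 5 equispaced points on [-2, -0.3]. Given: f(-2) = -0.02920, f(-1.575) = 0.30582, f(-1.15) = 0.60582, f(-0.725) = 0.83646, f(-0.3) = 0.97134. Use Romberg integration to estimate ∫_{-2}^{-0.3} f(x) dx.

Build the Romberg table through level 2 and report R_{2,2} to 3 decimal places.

R_{0,0} (trapezoid, 1 panel, h=1.7000): 0.80082
R_{1,0} (trapezoid, 2 panels, h=0.8500): 0.91536
R_{2,0} (trapezoid, 4 panels, h=0.4250): 0.94315
R_{1,1} = 0.91536 + (0.91536 − 0.80082)/3 = 0.95354
R_{2,1} = 0.94315 + (0.94315 − 0.91536)/3 = 0.95241
R_{2,2} = 0.95241 + (0.95241 − 0.95354)/15 = 0.95233

0.952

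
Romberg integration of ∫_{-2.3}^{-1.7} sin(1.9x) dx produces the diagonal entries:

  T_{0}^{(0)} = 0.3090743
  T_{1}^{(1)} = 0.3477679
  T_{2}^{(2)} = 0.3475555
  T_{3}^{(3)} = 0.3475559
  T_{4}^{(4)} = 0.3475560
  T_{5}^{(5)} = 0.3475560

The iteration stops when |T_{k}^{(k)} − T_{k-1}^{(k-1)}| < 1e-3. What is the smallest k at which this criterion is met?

k = 2

|T_{1}^{(1)} − T_{0}^{(0)}| = 0.0386936 ≥ 1e-3
|T_{2}^{(2)} − T_{1}^{(1)}| = 0.0002124 < 1e-3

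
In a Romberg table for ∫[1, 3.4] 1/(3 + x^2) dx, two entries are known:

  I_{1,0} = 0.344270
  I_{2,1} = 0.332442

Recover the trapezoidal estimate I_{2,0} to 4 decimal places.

From I_{2,1} = (4·I_{2,0} − I_{1,0})/3, solve for I_{2,0}:
4·I_{2,0} = 3·0.332442 + 0.344270 = 1.341596
I_{2,0} = 0.335399

0.3354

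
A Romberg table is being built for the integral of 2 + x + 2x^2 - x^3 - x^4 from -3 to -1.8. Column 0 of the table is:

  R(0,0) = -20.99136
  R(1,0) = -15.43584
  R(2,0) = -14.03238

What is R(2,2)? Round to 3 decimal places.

-13.563

Richardson extrapolation on the trapezoidal column (denominator 4−1=3):
R(1,1) = (4·(-15.43584) − (-20.99136)) / 3 = -13.58400
R(2,1) = -14.03238 + (-14.03238 − (-15.43584))/3 = -13.56456
R(2,2) = (16·(-13.56456) − (-13.58400)) / 15 = -13.56326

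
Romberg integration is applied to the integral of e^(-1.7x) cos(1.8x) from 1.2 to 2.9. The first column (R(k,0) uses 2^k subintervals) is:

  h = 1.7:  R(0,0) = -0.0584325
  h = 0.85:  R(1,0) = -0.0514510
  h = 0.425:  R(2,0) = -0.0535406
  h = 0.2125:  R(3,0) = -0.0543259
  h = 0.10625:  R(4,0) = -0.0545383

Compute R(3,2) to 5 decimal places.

R(2,1) = -0.0535406 + (-0.0535406 − (-0.0514510))/3 = -0.0542371
R(3,1) = (4·(-0.0543259) − (-0.0535406)) / 3 = -0.0545877
R(3,2) = (16·(-0.0545877) − (-0.0542371)) / 15 = -0.0546111

-0.05461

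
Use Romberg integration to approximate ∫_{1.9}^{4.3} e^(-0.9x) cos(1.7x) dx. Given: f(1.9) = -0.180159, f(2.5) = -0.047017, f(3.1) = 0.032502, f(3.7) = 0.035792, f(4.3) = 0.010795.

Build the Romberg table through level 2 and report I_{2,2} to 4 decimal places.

-0.0308

I_{0,0} (trapezoid, 1 panel, h=2.4000): -0.203237
I_{1,0} (trapezoid, 2 panels, h=1.2000): -0.062616
I_{2,0} (trapezoid, 4 panels, h=0.6000): -0.038043
I_{1,1} = -0.062616 + (-0.062616 − (-0.203237))/3 = -0.015742
I_{2,1} = -0.038043 + (-0.038043 − (-0.062616))/3 = -0.029852
I_{2,2} = -0.029852 + (-0.029852 − (-0.015742))/15 = -0.030793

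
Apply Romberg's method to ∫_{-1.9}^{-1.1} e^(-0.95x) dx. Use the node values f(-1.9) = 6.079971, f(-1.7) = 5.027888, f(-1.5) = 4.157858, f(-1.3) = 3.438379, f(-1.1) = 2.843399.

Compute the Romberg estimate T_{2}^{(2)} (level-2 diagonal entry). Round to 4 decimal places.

T_{0}^{(0)} (trapezoid, 1 panel, h=0.8000): 3.569348
T_{1}^{(0)} (trapezoid, 2 panels, h=0.4000): 3.447817
T_{2}^{(0)} (trapezoid, 4 panels, h=0.2000): 3.417162
T_{1}^{(1)} = 3.447817 + (3.447817 − 3.569348)/3 = 3.407307
T_{2}^{(1)} = 3.417162 + (3.417162 − 3.447817)/3 = 3.406944
T_{2}^{(2)} = 3.406944 + (3.406944 − 3.407307)/15 = 3.406920

3.4069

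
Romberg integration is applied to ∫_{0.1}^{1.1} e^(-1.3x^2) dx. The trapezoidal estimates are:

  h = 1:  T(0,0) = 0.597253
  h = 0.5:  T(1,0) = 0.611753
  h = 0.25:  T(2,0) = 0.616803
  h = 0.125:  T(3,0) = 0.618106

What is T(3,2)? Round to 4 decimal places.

0.6185

T(2,1) = (4·0.616803 − 0.611753) / 3 = 0.618486
T(3,1) = (4·0.618106 − 0.616803) / 3 = 0.618540
T(3,2) = (16·0.618540 − 0.618486) / 15 = 0.618544
(Column j=1 coincides with Simpson's rule on the same nodes.)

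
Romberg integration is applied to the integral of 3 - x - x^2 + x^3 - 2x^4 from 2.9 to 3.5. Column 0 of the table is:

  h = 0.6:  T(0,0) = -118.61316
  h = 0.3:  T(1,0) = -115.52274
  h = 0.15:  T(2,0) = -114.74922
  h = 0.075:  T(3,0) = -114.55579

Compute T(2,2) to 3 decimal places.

-114.491

T(1,1) = -115.52274 + (-115.52274 − (-118.61316))/3 = -114.49260
T(2,1) = (4·(-114.74922) − (-115.52274)) / 3 = -114.49138
T(2,2) = (16·(-114.49138) − (-114.49260)) / 15 = -114.49130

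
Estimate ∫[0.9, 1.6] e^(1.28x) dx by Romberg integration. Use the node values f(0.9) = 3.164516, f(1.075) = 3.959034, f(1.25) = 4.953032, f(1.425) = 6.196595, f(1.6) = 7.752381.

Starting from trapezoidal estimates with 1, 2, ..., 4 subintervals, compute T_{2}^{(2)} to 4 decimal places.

T_{0}^{(0)} (trapezoid, 1 panel, h=0.7000): 3.820914
T_{1}^{(0)} (trapezoid, 2 panels, h=0.3500): 3.644018
T_{2}^{(0)} (trapezoid, 4 panels, h=0.1750): 3.599244
T_{1}^{(1)} = 3.644018 + (3.644018 − 3.820914)/3 = 3.585053
T_{2}^{(1)} = 3.599244 + (3.599244 − 3.644018)/3 = 3.584319
T_{2}^{(2)} = 3.584319 + (3.584319 − 3.585053)/15 = 3.584270

3.5843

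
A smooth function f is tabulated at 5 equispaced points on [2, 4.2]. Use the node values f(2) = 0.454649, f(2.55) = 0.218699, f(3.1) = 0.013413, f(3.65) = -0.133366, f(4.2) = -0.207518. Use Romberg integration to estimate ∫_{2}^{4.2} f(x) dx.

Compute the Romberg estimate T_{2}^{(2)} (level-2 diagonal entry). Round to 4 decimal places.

T_{0}^{(0)} (trapezoid, 1 panel, h=2.2000): 0.271844
T_{1}^{(0)} (trapezoid, 2 panels, h=1.1000): 0.150676
T_{2}^{(0)} (trapezoid, 4 panels, h=0.5500): 0.122271
T_{1}^{(1)} = 0.150676 + (0.150676 − 0.271844)/3 = 0.110287
T_{2}^{(1)} = 0.122271 + (0.122271 − 0.150676)/3 = 0.112803
T_{2}^{(2)} = 0.112803 + (0.112803 − 0.110287)/15 = 0.112971

0.1130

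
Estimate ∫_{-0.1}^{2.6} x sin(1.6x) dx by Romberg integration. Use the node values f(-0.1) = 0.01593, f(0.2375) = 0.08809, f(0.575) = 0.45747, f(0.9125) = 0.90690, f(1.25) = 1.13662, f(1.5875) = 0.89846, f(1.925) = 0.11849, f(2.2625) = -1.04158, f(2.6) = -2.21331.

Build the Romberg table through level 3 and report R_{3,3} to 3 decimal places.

0.521

R_{0,0} (trapezoid, 1 panel, h=2.7000): -2.96646
R_{1,0} (trapezoid, 2 panels, h=1.3500): 0.05121
R_{2,0} (trapezoid, 4 panels, h=0.6750): 0.41438
R_{3,0} (trapezoid, 8 panels, h=0.3375): 0.49469
R_{1,1} = 0.05121 + (0.05121 − (-2.96646))/3 = 1.05710
R_{2,1} = 0.41438 + (0.41438 − 0.05121)/3 = 0.53544
R_{3,1} = 0.49469 + (0.49469 − 0.41438)/3 = 0.52146
R_{2,2} = 0.53544 + (0.53544 − 1.05710)/15 = 0.50066
R_{3,2} = 0.52146 + (0.52146 − 0.53544)/15 = 0.52053
R_{3,3} = 0.52053 + (0.52053 − 0.50066)/63 = 0.52085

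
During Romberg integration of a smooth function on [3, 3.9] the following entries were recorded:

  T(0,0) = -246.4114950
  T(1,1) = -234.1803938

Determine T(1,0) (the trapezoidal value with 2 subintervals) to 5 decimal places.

-237.23817

From T(1,1) = (4·T(1,0) − T(0,0))/3, solve for T(1,0):
4·T(1,0) = 3·(-234.1803938) + (-246.4114950) = -948.9526764
T(1,0) = -237.2381691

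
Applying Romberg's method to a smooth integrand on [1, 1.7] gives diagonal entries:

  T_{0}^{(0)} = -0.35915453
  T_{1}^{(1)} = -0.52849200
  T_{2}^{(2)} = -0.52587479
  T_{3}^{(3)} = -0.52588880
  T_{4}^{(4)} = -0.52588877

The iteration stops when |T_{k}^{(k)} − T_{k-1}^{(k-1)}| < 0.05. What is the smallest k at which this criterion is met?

|T_{1}^{(1)} − T_{0}^{(0)}| = 0.16933747 ≥ 0.05
|T_{2}^{(2)} − T_{1}^{(1)}| = 0.00261721 < 0.05

k = 2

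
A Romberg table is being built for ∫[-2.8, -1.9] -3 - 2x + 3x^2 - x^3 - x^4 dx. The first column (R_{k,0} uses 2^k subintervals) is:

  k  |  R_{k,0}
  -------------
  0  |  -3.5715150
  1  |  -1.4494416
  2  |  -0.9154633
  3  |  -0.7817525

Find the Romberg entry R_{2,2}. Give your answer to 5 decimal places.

R_{1,1} = -1.4494416 + (-1.4494416 − (-3.5715150))/3 = -0.7420838
R_{2,1} = -0.9154633 + (-0.9154633 − (-1.4494416))/3 = -0.7374705
R_{2,2} = (16·(-0.7374705) − (-0.7420838)) / 15 = -0.7371629

-0.73716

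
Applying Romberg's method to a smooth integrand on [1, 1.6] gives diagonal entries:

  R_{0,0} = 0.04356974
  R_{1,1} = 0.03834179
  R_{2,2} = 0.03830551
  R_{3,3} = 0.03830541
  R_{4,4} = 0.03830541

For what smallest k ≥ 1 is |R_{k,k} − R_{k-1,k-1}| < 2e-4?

|R_{1,1} − R_{0,0}| = 0.00522795 ≥ 2e-4
|R_{2,2} − R_{1,1}| = 0.00003628 < 2e-4

k = 2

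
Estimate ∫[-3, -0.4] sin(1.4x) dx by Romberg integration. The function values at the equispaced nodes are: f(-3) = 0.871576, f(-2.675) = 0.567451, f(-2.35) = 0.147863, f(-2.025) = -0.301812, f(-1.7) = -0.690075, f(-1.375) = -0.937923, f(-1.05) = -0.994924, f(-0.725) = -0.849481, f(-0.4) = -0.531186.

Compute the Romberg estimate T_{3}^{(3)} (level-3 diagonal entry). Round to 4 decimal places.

T_{0}^{(0)} (trapezoid, 1 panel, h=2.6000): 0.442507
T_{1}^{(0)} (trapezoid, 2 panels, h=1.3000): -0.675844
T_{2}^{(0)} (trapezoid, 4 panels, h=0.6500): -0.888512
T_{3}^{(0)} (trapezoid, 8 panels, h=0.3250): -0.938829
T_{1}^{(1)} = -0.675844 + (-0.675844 − 0.442507)/3 = -1.048628
T_{2}^{(1)} = -0.888512 + (-0.888512 − (-0.675844))/3 = -0.959401
T_{3}^{(1)} = -0.938829 + (-0.938829 − (-0.888512))/3 = -0.955601
T_{2}^{(2)} = -0.959401 + (-0.959401 − (-1.048628))/15 = -0.953453
T_{3}^{(2)} = -0.955601 + (-0.955601 − (-0.959401))/15 = -0.955348
T_{3}^{(3)} = -0.955348 + (-0.955348 − (-0.953453))/63 = -0.955378

-0.9554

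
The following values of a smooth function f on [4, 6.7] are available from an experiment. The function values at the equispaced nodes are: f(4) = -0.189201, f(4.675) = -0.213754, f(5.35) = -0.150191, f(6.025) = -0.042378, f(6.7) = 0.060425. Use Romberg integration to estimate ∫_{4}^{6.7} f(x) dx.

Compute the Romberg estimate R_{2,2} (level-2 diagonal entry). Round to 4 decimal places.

R_{0,0} (trapezoid, 1 panel, h=2.7000): -0.173848
R_{1,0} (trapezoid, 2 panels, h=1.3500): -0.289682
R_{2,0} (trapezoid, 4 panels, h=0.6750): -0.317730
R_{1,1} = -0.289682 + (-0.289682 − (-0.173848))/3 = -0.328293
R_{2,1} = -0.317730 + (-0.317730 − (-0.289682))/3 = -0.327079
R_{2,2} = -0.327079 + (-0.327079 − (-0.328293))/15 = -0.326998

-0.3270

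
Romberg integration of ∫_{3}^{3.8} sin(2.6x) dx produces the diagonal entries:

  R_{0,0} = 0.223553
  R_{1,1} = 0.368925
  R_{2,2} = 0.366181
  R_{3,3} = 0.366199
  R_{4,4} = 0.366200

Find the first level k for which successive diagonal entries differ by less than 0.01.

k = 2

|R_{1,1} − R_{0,0}| = 0.145372 ≥ 0.01
|R_{2,2} − R_{1,1}| = 0.002744 < 0.01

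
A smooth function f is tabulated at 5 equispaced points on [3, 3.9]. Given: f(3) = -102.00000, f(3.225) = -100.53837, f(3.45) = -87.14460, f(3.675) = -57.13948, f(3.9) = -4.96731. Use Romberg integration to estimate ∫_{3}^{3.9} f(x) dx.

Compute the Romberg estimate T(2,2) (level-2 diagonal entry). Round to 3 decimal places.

T(0,0) (trapezoid, 1 panel, h=0.9000): -48.13529
T(1,0) (trapezoid, 2 panels, h=0.4500): -63.28271
T(2,0) (trapezoid, 4 panels, h=0.2250): -67.11887
T(1,1) = -63.28271 + (-63.28271 − (-48.13529))/3 = -68.33185
T(2,1) = -67.11887 + (-67.11887 − (-63.28271))/3 = -68.39759
T(2,2) = -68.39759 + (-68.39759 − (-68.33185))/15 = -68.40197

-68.402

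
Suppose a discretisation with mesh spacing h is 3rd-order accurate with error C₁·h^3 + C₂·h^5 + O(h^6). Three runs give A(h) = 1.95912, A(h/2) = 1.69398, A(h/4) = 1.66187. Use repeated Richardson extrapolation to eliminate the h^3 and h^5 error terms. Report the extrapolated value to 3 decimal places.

1.657

First eliminate the h^3 term (factor 2^3 = 8):
  B₁ = (8·1.69398 − 1.95912)/7 = 1.65610
  B₂ = (8·1.66187 − 1.69398)/7 = 1.65728
Then eliminate the h^5 term (factor 2^5 = 32):
  (32·1.65728 − 1.65610)/31 = 1.65732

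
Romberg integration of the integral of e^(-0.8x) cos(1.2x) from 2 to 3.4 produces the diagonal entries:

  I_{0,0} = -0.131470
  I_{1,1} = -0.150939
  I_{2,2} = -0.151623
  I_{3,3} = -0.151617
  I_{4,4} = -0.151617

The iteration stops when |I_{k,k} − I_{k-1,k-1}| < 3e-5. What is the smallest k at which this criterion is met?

k = 3

|I_{1,1} − I_{0,0}| = 0.019469 ≥ 3e-5
|I_{2,2} − I_{1,1}| = 0.000684 ≥ 3e-5
|I_{3,3} − I_{2,2}| = 0.000006 < 3e-5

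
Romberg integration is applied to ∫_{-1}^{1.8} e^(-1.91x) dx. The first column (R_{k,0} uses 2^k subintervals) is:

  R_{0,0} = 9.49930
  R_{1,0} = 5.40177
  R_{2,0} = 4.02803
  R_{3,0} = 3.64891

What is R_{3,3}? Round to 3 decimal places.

Richardson extrapolation on the trapezoidal column (denominator 4−1=3):
R_{1,1} = 5.40177 + (5.40177 − 9.49930)/3 = 4.03593
R_{2,1} = 4.02803 + (4.02803 − 5.40177)/3 = 3.57012
R_{3,1} = (4·3.64891 − 4.02803) / 3 = 3.52254
R_{2,2} = 3.57012 + (3.57012 − 4.03593)/15 = 3.53907
R_{3,2} = 3.52254 + (3.52254 − 3.57012)/15 = 3.51937
R_{3,3} = (64·3.51937 − 3.53907) / 63 = 3.51906
(Column j=1 coincides with Simpson's rule on the same nodes.)

3.519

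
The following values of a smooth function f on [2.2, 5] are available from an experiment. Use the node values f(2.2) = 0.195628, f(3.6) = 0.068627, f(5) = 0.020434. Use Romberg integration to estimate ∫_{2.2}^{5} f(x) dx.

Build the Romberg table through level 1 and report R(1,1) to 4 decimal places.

R(0,0) (trapezoid, 1 panel, h=2.8000): 0.302487
R(1,0) (trapezoid, 2 panels, h=1.4000): 0.247321
R(1,1) = 0.247321 + (0.247321 − 0.302487)/3 = 0.228932

0.2289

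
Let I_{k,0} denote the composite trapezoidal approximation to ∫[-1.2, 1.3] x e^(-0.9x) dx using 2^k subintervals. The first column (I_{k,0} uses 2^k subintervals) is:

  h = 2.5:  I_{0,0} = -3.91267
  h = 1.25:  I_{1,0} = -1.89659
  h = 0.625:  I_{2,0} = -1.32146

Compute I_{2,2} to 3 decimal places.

I_{1,1} = -1.89659 + (-1.89659 − (-3.91267))/3 = -1.22456
I_{2,1} = -1.32146 + (-1.32146 − (-1.89659))/3 = -1.12975
I_{2,2} = -1.12975 + (-1.12975 − (-1.22456))/15 = -1.12343

-1.123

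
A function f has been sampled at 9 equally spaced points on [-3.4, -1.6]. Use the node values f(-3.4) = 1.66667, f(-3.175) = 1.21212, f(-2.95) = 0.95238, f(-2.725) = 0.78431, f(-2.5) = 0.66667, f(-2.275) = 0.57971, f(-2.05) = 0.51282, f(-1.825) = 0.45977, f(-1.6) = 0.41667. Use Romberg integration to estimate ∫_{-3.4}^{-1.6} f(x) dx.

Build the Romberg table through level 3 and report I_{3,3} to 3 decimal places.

I_{0,0} (trapezoid, 1 panel, h=1.8000): 1.87501
I_{1,0} (trapezoid, 2 panels, h=0.9000): 1.53751
I_{2,0} (trapezoid, 4 panels, h=0.4500): 1.42809
I_{3,0} (trapezoid, 8 panels, h=0.2250): 1.39713
I_{1,1} = 1.53751 + (1.53751 − 1.87501)/3 = 1.42501
I_{2,1} = 1.42809 + (1.42809 − 1.53751)/3 = 1.39162
I_{3,1} = 1.39713 + (1.39713 − 1.42809)/3 = 1.38681
I_{2,2} = 1.39162 + (1.39162 − 1.42501)/15 = 1.38939
I_{3,2} = 1.38681 + (1.38681 − 1.39162)/15 = 1.38649
I_{3,3} = 1.38649 + (1.38649 − 1.38939)/63 = 1.38644

1.386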